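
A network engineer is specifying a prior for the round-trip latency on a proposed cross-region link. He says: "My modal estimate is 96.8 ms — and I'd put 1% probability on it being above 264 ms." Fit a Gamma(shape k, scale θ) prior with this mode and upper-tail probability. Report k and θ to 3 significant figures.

Gamma(k,θ) with k>1 has mode (k−1)θ, so θ = 96.8/(k−1).
Need P(X < 264) = 0.99 with θ tied to k this way. Start at k = 2, θ = 96.8: P(X<264) ≈ 0.756.
Too low — raise k to concentrate. Iterating converges to k ≈ 5.57.
Then θ = 96.8/(5.57−1) ≈ 21.2.

k ≈ 5.57, θ ≈ 21.2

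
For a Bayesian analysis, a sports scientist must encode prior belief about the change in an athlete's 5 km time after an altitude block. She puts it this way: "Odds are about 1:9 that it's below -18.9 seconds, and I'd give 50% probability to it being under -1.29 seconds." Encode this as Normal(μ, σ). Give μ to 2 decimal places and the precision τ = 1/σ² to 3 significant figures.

μ = -1.29, τ = 0.0053

The p-quantile of Normal(μ,σ) is μ + z_p·σ, with z_{0.1} = -1.282 and z_{0.5} = 0.
Eliminate σ: μ = (z₂·x₁ − z₁·x₂)/(z₂ − z₁) = (0·-18.9 − (-1.282)·-1.29)/1.282 = -1.29.
Then σ = (x₂ − x₁)/(z₂ − z₁) = (-1.29 − -18.9)/1.282 = 13.74.
Precision τ = 1/σ² = 1/13.74² = 0.0053.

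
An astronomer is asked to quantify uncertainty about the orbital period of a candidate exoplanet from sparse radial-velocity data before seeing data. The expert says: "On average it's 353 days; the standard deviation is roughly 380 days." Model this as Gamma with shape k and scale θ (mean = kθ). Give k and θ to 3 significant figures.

k ≈ 0.863, θ ≈ 409

For Gamma(k, scale θ): mean = kθ, variance = kθ², so CV = 1/√k.
CV = SD/mean = 380/353 = 1.076, hence k = 1/CV² = 0.863.
Then θ = mean/k = 353/0.863 = 409.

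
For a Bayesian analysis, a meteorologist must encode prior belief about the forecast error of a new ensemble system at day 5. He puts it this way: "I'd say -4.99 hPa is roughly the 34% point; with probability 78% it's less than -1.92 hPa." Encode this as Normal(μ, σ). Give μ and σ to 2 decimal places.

μ = -3.92, σ = 2.59

The p-quantile of Normal(μ,σ) is μ + z_p·σ, with z_{0.34} = -0.4125 and z_{0.78} = 0.7722.
Eliminate σ: μ = (z₂·x₁ − z₁·x₂)/(z₂ − z₁) = (0.7722·-4.99 − (-0.4125)·-1.92)/1.185 = -3.92.
Then σ = (x₂ − x₁)/(z₂ − z₁) = (-1.92 − -4.99)/1.185 = 2.59.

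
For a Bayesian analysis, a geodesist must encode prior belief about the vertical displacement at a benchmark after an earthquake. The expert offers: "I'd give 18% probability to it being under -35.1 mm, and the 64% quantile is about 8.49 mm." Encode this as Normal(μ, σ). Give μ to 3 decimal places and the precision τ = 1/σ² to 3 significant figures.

μ = -3.776, τ = 0.000854

For Normal(μ,σ), the p-quantile is μ + z_p·σ. Here z_{0.18} = -0.9154, z_{0.64} = 0.3585.
So -35.1 = μ − 0.9154σ and 8.49 = μ + 0.3585σ.
Subtracting: σ = (8.49 − -35.1)/(0.3585 − (-0.9154)) = 34.220.
Then μ = -35.1 − (-0.9154)·34.220 = -3.776.
Precision τ = 1/σ² = 1/34.22² = 0.000854.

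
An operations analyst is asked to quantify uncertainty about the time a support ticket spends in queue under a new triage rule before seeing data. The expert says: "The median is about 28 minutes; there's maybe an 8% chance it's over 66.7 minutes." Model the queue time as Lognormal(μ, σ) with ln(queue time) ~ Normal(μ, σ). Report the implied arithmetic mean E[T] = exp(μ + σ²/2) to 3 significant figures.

E[T] ≈ 33.9 minutes

If T ~ Lognormal(μ,σ) then ln T ~ Normal(μ,σ), so the p-quantile of ln T is μ + z_p·σ.
ln(28) = 3.332 and ln(66.7) = 4.2; z_{0.5} = 0, z_{0.92} = 1.405.
σ = (4.2 − 3.332)/(1.405 − (0)) = 0.618.
μ = 3.332 − (0)·0.618 = 3.332.
E[T] = exp(μ + σ²/2) = exp(3.332 + 0.1908) = 33.9 minutes.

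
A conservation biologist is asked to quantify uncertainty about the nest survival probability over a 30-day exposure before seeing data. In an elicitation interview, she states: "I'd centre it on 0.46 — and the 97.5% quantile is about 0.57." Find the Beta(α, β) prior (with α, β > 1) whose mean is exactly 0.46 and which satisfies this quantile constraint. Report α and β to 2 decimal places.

α ≈ 36.25, β ≈ 42.56

With mean 0.46 fixed, write α = 0.46s, β = 0.54s where s = α+β.
Need P(θ < 0.57) = 0.975 under Beta(0.46s, 0.54s). Normal approximation: (q−m)/√(m(1−m)/s) ≈ z_{0.975} = 1.96, so s ≈ 0.46·0.54·(1.96)²/(0.57−0.46)² = 78.9.
At s = 78.9: P(θ<0.57) ≈ 0.975. Adjusting to match 0.975 gives s ≈ 78.81.
So α = 0.46·78.81 ≈ 36.25, β = 0.54·78.81 ≈ 42.56.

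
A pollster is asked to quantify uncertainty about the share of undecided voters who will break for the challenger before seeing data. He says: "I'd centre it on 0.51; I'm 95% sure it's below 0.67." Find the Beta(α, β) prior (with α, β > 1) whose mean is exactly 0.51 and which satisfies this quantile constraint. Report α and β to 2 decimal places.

With mean 0.51 fixed, write α = 0.51s, β = 0.49s where s = α+β.
Need P(θ < 0.67) = 0.95 under Beta(0.51s, 0.49s). Normal approximation: (q−m)/√(m(1−m)/s) ≈ z_{0.95} = 1.64, so s ≈ 0.51·0.49·(1.64)²/(0.67−0.51)² = 26.4.
At s = 26.4: P(θ<0.67) ≈ 0.953. Adjusting to match 0.95 gives s ≈ 25.37.
So α = 0.51·25.37 ≈ 12.94, β = 0.49·25.37 ≈ 12.43.

α ≈ 12.94, β ≈ 12.43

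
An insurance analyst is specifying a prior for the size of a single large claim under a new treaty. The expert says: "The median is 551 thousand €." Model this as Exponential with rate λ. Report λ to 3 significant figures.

Exponential median = ln 2 / λ, so λ = ln 2 / 551.0 = 0.00126.

λ ≈ 0.00126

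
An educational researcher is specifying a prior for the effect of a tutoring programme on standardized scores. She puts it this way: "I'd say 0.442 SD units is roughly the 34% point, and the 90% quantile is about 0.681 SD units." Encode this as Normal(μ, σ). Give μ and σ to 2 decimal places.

μ = 0.50, σ = 0.14

The p-quantile of Normal(μ,σ) is μ + z_p·σ, with z_{0.34} = -0.4125 and z_{0.9} = 1.282.
Eliminate σ: μ = (z₂·x₁ − z₁·x₂)/(z₂ − z₁) = (1.282·0.442 − (-0.4125)·0.681)/1.694 = 0.50.
Then σ = (x₂ − x₁)/(z₂ − z₁) = (0.681 − 0.442)/1.694 = 0.14.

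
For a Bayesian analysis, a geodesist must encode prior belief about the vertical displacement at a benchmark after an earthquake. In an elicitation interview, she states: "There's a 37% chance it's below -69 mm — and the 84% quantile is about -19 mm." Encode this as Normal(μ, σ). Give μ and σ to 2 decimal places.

For Normal(μ,σ), the p-quantile is μ + z_p·σ. Here z_{0.37} = -0.3319, z_{0.84} = 0.9945.
So -69 = μ − 0.3319σ and -19 = μ + 0.9945σ.
Subtracting: σ = (-19 − -69)/(0.9945 − (-0.3319)) = 37.70.
Then μ = -69 − (-0.3319)·37.70 = -56.49.

μ = -56.49, σ = 37.70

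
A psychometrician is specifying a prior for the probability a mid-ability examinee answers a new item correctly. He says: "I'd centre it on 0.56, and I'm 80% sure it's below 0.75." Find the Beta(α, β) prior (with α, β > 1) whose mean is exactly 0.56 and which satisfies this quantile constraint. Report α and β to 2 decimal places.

With mean 0.56 fixed, write α = 0.56s, β = 0.44s where s = α+β.
Need P(θ < 0.75) = 0.8 under Beta(0.56s, 0.44s). Normal approximation: (q−m)/√(m(1−m)/s) ≈ z_{0.8} = 0.842, so s ≈ 0.56·0.44·(0.842)²/(0.75−0.56)² = 4.8.
At s = 4.8: P(θ<0.75) ≈ 0.795. Adjusting to match 0.8 gives s ≈ 5.00.
So α = 0.56·5.00 ≈ 2.80, β = 0.44·5.00 ≈ 2.20.

α ≈ 2.80, β ≈ 2.20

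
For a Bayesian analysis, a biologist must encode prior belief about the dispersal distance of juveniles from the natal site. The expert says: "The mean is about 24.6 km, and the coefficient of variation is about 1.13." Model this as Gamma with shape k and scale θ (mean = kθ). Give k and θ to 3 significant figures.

k ≈ 0.783, θ ≈ 31.4

For Gamma(k, scale θ): mean = kθ, variance = kθ², so CV = 1/√k.
CV = 1.13, hence k = 1/CV² = 0.783.
Then θ = mean/k = 24.6/0.783 = 31.4.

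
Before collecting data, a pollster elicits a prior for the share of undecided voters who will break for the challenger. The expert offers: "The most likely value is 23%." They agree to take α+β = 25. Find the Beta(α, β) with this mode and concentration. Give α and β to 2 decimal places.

α = 6.29, β = 18.71

For α,β > 1 the Beta mode is (α−1)/(α+β−2). With α+β = 25, the mode is (α−1)/23.
Set (α−1)/23 = 0.23 → α = 1 + 0.23·23 = 6.29.
β = 25 − α = 18.71.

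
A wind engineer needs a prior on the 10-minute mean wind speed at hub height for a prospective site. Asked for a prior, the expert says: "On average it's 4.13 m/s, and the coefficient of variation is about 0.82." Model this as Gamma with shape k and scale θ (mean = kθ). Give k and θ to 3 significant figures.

For Gamma(k, scale θ): mean = kθ, variance = kθ², so CV = 1/√k.
CV = 0.82, hence k = 1/CV² = 1.49.
Then θ = mean/k = 4.13/1.49 = 2.78.

k ≈ 1.49, θ ≈ 2.78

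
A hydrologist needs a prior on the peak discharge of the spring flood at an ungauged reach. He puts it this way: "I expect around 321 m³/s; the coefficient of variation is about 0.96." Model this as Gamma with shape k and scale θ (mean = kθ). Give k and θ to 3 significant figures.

k ≈ 1.09, θ ≈ 296

For Gamma(k, scale θ): mean = kθ, variance = kθ², so CV = 1/√k.
CV = 0.96, hence k = 1/CV² = 1.09.
Then θ = mean/k = 321/1.09 = 296.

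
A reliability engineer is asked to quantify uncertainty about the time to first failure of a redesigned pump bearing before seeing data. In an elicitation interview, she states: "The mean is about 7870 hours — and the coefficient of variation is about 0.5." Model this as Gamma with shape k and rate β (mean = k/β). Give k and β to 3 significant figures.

For Gamma(k, rate β): mean = k/β, variance = k/β², so CV = 1/√k.
CV = 0.5, hence k = 1/CV² = 4.
Then β = k/mean = 4/7870 = 0.000508.

k ≈ 4, β ≈ 0.000508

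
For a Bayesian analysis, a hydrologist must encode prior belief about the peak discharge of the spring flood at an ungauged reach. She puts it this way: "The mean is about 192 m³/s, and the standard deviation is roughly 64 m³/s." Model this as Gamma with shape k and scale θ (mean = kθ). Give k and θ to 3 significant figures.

k ≈ 9, θ ≈ 21.3

For Gamma(k, scale θ): mean = kθ, variance = kθ², so CV = 1/√k.
CV = SD/mean = 64/192 = 0.3333, hence k = 1/CV² = 9.
Then θ = mean/k = 192/9 = 21.3.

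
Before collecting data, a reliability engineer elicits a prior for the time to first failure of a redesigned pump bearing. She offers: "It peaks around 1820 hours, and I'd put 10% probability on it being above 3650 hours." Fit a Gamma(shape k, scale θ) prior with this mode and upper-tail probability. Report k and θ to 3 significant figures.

Gamma(k,θ) with k>1 has mode (k−1)θ, so θ = 1820/(k−1).
Need P(X < 3650) = 0.9 with θ tied to k this way. Start at k = 2, θ = 1820: P(X<3650) ≈ 0.595.
Too low — raise k to concentrate. Iterating converges to k ≈ 4.96.
Then θ = 1820/(4.96−1) ≈ 460.

k ≈ 4.96, θ ≈ 460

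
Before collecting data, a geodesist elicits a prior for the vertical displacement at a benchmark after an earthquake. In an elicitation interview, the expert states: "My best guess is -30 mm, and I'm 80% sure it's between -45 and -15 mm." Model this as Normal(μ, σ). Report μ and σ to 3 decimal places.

μ = -30.000, σ = 11.705

A symmetric 80% interval runs μ ± z·σ with z = 1.282.
Half-width = 15, so σ = 15/1.282 = 11.705.
μ is the stated best guess, -30.000.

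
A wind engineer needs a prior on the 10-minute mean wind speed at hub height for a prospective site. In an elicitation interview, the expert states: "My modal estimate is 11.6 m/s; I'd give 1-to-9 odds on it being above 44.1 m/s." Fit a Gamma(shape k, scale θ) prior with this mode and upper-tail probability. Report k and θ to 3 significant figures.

k ≈ 2.04, θ ≈ 11.2

Gamma(k,θ) with k>1 has mode (k−1)θ, so θ = 11.6/(k−1).
Need P(X < 44.1) = 0.9 with θ tied to k this way. Start at k = 2, θ = 11.6: P(X<44.1) ≈ 0.893.
Too low — raise k to concentrate. Iterating converges to k ≈ 2.04.
Then θ = 11.6/(2.04−1) ≈ 11.2.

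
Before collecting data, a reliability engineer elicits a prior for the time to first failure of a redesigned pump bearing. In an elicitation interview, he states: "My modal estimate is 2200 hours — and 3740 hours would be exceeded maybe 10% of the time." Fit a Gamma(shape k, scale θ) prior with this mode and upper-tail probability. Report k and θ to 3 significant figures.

Gamma(k,θ) with k>1 has mode (k−1)θ, so θ = 2200/(k−1).
Need P(X < 3740) = 0.9 with θ tied to k this way. Start at k = 2, θ = 2200: P(X<3740) ≈ 0.507.
Too low — raise k to concentrate. Iterating converges to k ≈ 7.72.
Then θ = 2200/(7.72−1) ≈ 327.

k ≈ 7.72, θ ≈ 327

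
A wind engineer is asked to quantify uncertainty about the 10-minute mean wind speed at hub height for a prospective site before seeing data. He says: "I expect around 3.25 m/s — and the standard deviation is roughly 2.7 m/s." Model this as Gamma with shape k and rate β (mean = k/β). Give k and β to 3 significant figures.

For Gamma(k, rate β): mean = k/β, variance = k/β², so CV = 1/√k.
CV = SD/mean = 2.7/3.25 = 0.8308, hence k = 1/CV² = 1.45.
Then β = k/mean = 1.45/3.25 = 0.446.

k ≈ 1.45, β ≈ 0.446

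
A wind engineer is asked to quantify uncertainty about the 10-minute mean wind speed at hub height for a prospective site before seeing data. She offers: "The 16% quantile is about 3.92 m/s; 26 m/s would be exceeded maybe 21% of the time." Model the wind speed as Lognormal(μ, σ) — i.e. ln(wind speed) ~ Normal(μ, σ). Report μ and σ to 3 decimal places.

If T ~ Lognormal(μ,σ) then ln T ~ Normal(μ,σ), so the p-quantile of ln T is μ + z_p·σ.
ln(3.92) = 1.366 and ln(26) = 3.258; z_{0.16} = -0.9945, z_{0.79} = 0.8064.
σ = (3.258 − 1.366)/(0.8064 − (-0.9945)) = 1.051.
μ = 1.366 − (-0.9945)·1.051 = 2.411.

μ ≈ 2.411, σ ≈ 1.051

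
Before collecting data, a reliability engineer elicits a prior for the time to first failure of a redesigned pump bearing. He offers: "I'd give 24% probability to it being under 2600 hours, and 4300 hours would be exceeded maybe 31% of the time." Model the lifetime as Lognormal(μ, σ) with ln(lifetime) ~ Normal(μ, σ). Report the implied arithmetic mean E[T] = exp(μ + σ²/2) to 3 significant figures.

E[T] ≈ 3810 hours

If T ~ Lognormal(μ,σ) then ln T ~ Normal(μ,σ), so the p-quantile of ln T is μ + z_p·σ.
ln(2600) = 7.863 and ln(4300) = 8.366; z_{0.24} = -0.7063, z_{0.69} = 0.4959.
σ = (8.366 − 7.863)/(0.4959 − (-0.7063)) = 0.419.
μ = 7.863 − (-0.7063)·0.419 = 8.159.
E[T] = exp(μ + σ²/2) = exp(8.159 + 0.0876) = 3810 hours.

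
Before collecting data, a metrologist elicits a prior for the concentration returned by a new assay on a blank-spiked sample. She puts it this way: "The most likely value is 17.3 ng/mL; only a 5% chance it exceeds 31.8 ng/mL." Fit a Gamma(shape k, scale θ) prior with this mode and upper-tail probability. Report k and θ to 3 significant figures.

Gamma(k,θ) with k>1 has mode (k−1)θ, so θ = 17.3/(k−1).
Need P(X < 31.8) = 0.95 with θ tied to k this way. Start at k = 2, θ = 17.3: P(X<31.8) ≈ 0.548.
Too low — raise k to concentrate. Iterating converges to k ≈ 8.51.
Then θ = 17.3/(8.51−1) ≈ 2.3.

k ≈ 8.51, θ ≈ 2.3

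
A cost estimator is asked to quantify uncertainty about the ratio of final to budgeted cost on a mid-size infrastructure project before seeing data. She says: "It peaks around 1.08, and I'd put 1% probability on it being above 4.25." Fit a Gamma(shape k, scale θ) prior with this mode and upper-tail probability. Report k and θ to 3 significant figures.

Gamma(k,θ) with k>1 has mode (k−1)θ, so θ = 1.08/(k−1).
Need P(X < 4.25) = 0.99 with θ tied to k this way. Start at k = 2, θ = 1.08: P(X<4.25) ≈ 0.904.
Too low — raise k to concentrate. Iterating converges to k ≈ 3.24.
Then θ = 1.08/(3.24−1) ≈ 0.483.

k ≈ 3.24, θ ≈ 0.483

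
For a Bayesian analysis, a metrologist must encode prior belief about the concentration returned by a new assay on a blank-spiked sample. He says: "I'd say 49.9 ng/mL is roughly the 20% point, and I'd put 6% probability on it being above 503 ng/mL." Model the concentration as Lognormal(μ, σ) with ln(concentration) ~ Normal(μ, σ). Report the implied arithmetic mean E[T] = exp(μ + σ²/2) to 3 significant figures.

E[T] ≈ 179 ng/mL

If T ~ Lognormal(μ,σ) then ln T ~ Normal(μ,σ), so the p-quantile of ln T is μ + z_p·σ.
ln(49.9) = 3.91 and ln(503) = 6.221; z_{0.2} = -0.8416, z_{0.94} = 1.555.
σ = (6.221 − 3.91)/(1.555 − (-0.8416)) = 0.964.
μ = 3.91 − (-0.8416)·0.964 = 4.722.
E[T] = exp(μ + σ²/2) = exp(4.722 + 0.4648) = 179 ng/mL.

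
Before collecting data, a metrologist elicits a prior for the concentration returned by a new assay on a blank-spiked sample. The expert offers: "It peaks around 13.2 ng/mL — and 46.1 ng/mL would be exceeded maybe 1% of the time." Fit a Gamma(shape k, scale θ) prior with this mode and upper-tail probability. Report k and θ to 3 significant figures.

Gamma(k,θ) with k>1 has mode (k−1)θ, so θ = 13.2/(k−1).
Need P(X < 46.1) = 0.99 with θ tied to k this way. Start at k = 2, θ = 13.2: P(X<46.1) ≈ 0.863.
Too low — raise k to concentrate. Iterating converges to k ≈ 3.77.
Then θ = 13.2/(3.77−1) ≈ 4.76.

k ≈ 3.77, θ ≈ 4.76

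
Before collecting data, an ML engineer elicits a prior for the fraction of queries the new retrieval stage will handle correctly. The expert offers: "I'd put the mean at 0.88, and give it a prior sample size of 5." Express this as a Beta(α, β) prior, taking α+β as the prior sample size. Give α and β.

Under the effective-sample-size interpretation, Beta(α, β) has prior mean α/(α+β) and prior sample size α+β.
So α+β = 5 and α/(α+β) = 0.88, giving α = 0.88·5 = 4.4 and β = 5 − 4.4 = 0.6.

α = 4.4, β = 0.6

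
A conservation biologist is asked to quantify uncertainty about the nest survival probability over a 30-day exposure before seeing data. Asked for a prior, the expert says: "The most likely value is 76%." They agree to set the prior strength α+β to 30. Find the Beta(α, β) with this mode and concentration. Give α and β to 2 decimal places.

α = 22.28, β = 7.72

For α,β > 1 the Beta mode is (α−1)/(α+β−2). With α+β = 30, the mode is (α−1)/28.
Set (α−1)/28 = 0.76 → α = 1 + 0.76·28 = 22.28.
β = 30 − α = 7.72.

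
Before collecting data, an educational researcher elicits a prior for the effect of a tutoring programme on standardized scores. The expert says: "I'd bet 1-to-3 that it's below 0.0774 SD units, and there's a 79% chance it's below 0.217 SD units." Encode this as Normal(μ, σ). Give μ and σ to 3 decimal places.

μ = 0.141, σ = 0.094

For Normal(μ,σ), the p-quantile is μ + z_p·σ. Here z_{0.25} = -0.6745, z_{0.79} = 0.8064.
So 0.0774 = μ − 0.6745σ and 0.217 = μ + 0.8064σ.
Subtracting: σ = (0.217 − 0.0774)/(0.8064 − (-0.6745)) = 0.094.
Then μ = 0.0774 − (-0.6745)·0.094 = 0.141.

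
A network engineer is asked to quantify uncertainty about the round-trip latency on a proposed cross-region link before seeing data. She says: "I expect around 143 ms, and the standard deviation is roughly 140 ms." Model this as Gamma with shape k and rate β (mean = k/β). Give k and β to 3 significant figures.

k ≈ 1.04, β ≈ 0.0073

For Gamma(k, rate β): mean = k/β, variance = k/β², so CV = 1/√k.
CV = SD/mean = 140/143 = 0.979, hence k = 1/CV² = 1.04.
Then β = k/mean = 1.04/143 = 0.0073.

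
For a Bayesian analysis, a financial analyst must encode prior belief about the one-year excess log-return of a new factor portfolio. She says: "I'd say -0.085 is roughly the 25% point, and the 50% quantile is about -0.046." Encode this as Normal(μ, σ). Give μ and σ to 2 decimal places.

For Normal(μ,σ), the p-quantile is μ + z_p·σ. Here z_{0.25} = -0.6745, z_{0.5} = 0.
So -0.085 = μ − 0.6745σ and -0.046 = μ + 0σ.
Subtracting: σ = (-0.046 − -0.085)/(0 − (-0.6745)) = 0.06.
Then μ = -0.085 − (-0.6745)·0.06 = -0.05.

μ = -0.05, σ = 0.06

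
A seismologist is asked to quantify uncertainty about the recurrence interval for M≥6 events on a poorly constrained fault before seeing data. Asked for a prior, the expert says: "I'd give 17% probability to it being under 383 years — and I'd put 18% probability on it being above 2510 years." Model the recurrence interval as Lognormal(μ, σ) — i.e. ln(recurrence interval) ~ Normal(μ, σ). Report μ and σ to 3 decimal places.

μ ≈ 6.908, σ ≈ 1.006

If T ~ Lognormal(μ,σ) then ln T ~ Normal(μ,σ), so the p-quantile of ln T is μ + z_p·σ.
ln(383) = 5.948 and ln(2510) = 7.828; z_{0.17} = -0.9542, z_{0.82} = 0.9154.
σ = (7.828 − 5.948)/(0.9154 − (-0.9542)) = 1.006.
μ = 5.948 − (-0.9542)·1.006 = 6.908.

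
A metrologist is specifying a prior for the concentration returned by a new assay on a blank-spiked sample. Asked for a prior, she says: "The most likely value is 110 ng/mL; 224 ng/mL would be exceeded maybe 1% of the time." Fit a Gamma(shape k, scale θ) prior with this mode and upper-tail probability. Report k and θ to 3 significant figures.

k ≈ 10.7, θ ≈ 11.4

Gamma(k,θ) with k>1 has mode (k−1)θ, so θ = 110/(k−1).
Need P(X < 224) = 0.99 with θ tied to k this way. Start at k = 2, θ = 110: P(X<224) ≈ 0.604.
Too low — raise k to concentrate. Iterating converges to k ≈ 10.7.
Then θ = 110/(10.7−1) ≈ 11.4.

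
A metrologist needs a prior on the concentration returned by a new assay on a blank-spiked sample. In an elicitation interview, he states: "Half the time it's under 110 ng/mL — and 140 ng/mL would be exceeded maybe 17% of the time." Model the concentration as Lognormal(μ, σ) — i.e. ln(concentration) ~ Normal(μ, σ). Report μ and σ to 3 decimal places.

If T ~ Lognormal(μ,σ) then ln T ~ Normal(μ,σ), so the p-quantile of ln T is μ + z_p·σ.
ln(110) = 4.7 and ln(140) = 4.942; z_{0.5} = 0, z_{0.83} = 0.9542.
σ = (4.942 − 4.7)/(0.9542 − (0)) = 0.253.
μ = 4.7 − (0)·0.253 = 4.700.

μ ≈ 4.700, σ ≈ 0.253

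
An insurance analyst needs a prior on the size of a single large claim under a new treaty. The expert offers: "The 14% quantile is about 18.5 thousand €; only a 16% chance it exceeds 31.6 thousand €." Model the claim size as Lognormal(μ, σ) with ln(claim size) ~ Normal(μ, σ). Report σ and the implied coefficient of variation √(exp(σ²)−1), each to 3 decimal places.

σ ≈ 0.258, CV ≈ 0.262

If T ~ Lognormal(μ,σ) then ln T ~ Normal(μ,σ), so the p-quantile of ln T is μ + z_p·σ.
ln(18.5) = 2.918 and ln(31.6) = 3.453; z_{0.14} = -1.08, z_{0.84} = 0.9945.
σ = (3.453 − 2.918)/(0.9945 − (-1.08)) = 0.258.
μ = 2.918 − (-1.08)·0.258 = 3.197.
CV = √(exp(σ²)−1) = √(exp(0.0666)−1) = 0.262.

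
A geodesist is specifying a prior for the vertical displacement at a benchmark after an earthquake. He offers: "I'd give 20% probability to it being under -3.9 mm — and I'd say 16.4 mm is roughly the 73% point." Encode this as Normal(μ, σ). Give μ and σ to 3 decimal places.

μ = 7.847, σ = 13.957

For Normal(μ,σ), the p-quantile is μ + z_p·σ. Here z_{0.2} = -0.8416, z_{0.73} = 0.6128.
So -3.9 = μ − 0.8416σ and 16.4 = μ + 0.6128σ.
Subtracting: σ = (16.4 − -3.9)/(0.6128 − (-0.8416)) = 13.957.
Then μ = -3.9 − (-0.8416)·13.957 = 7.847.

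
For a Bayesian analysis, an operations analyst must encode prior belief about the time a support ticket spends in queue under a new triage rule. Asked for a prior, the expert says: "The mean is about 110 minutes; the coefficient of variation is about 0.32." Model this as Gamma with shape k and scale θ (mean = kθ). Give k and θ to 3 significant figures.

For Gamma(k, scale θ): mean = kθ, variance = kθ², so CV = 1/√k.
CV = 0.32, hence k = 1/CV² = 9.77.
Then θ = mean/k = 110/9.77 = 11.3.

k ≈ 9.77, θ ≈ 11.3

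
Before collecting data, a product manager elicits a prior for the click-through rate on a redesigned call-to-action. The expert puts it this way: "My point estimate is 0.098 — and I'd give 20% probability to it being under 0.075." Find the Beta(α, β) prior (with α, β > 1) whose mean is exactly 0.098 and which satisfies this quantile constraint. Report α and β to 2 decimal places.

α ≈ 12.02, β ≈ 110.59

With mean 0.098 fixed, write α = 0.098s, β = 0.902s where s = α+β.
Need P(θ < 0.075) = 0.2 under Beta(0.098s, 0.902s). Normal approximation: (q−m)/√(m(1−m)/s) ≈ z_{0.2} = -0.842, so s ≈ 0.098·0.902·(-0.842)²/(0.075−0.098)² = 118.4.
At s = 118.4: P(θ<0.075) ≈ 0.205. Adjusting to match 0.2 gives s ≈ 122.61.
So α = 0.098·122.61 ≈ 12.02, β = 0.902·122.61 ≈ 110.59.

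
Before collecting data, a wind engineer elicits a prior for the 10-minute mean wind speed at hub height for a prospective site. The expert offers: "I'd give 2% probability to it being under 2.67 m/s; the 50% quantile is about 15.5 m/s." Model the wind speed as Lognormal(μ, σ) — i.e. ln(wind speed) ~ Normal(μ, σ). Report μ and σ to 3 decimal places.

If T ~ Lognormal(μ,σ) then ln T ~ Normal(μ,σ), so the p-quantile of ln T is μ + z_p·σ.
ln(2.67) = 0.9821 and ln(15.5) = 2.741; z_{0.02} = -2.054, z_{0.5} = 0.
σ = (2.741 − 0.9821)/(0 − (-2.054)) = 0.856.
μ = 0.9821 − (-2.054)·0.856 = 2.741.

μ ≈ 2.741, σ ≈ 0.856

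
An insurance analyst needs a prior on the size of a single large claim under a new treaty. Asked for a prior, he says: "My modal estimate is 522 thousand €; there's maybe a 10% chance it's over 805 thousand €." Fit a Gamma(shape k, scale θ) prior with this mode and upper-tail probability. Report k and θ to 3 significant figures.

k ≈ 11, θ ≈ 52.4

Gamma(k,θ) with k>1 has mode (k−1)θ, so θ = 522/(k−1).
Need P(X < 805) = 0.9 with θ tied to k this way. Start at k = 2, θ = 522: P(X<805) ≈ 0.456.
Too low — raise k to concentrate. Iterating converges to k ≈ 11.
Then θ = 522/(11−1) ≈ 52.4.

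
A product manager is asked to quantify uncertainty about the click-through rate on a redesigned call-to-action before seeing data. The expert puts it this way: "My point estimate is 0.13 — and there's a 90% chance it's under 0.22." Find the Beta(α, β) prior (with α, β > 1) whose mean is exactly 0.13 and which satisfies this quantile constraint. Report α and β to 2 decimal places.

α ≈ 3.24, β ≈ 21.65

With mean 0.13 fixed, write α = 0.13s, β = 0.87s where s = α+β.
Need P(θ < 0.22) = 0.9 under Beta(0.13s, 0.87s). Normal approximation: (q−m)/√(m(1−m)/s) ≈ z_{0.9} = 1.28, so s ≈ 0.13·0.87·(1.28)²/(0.22−0.13)² = 22.9.
At s = 22.9: P(θ<0.22) ≈ 0.893. Adjusting to match 0.9 gives s ≈ 24.89.
So α = 0.13·24.89 ≈ 3.24, β = 0.87·24.89 ≈ 21.65.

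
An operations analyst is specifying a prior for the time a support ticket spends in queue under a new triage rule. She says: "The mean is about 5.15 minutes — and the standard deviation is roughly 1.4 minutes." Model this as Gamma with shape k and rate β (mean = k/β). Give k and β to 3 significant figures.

For Gamma(k, rate β): mean = k/β, variance = k/β², so CV = 1/√k.
CV = SD/mean = 1.4/5.15 = 0.2718, hence k = 1/CV² = 13.5.
Then β = k/mean = 13.5/5.15 = 2.63.

k ≈ 13.5, β ≈ 2.63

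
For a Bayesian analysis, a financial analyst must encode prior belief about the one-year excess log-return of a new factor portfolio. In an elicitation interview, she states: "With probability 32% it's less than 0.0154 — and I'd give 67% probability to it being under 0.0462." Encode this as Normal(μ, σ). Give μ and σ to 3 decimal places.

The p-quantile of Normal(μ,σ) is μ + z_p·σ, with z_{0.32} = -0.4677 and z_{0.67} = 0.4399.
Eliminate σ: μ = (z₂·x₁ − z₁·x₂)/(z₂ − z₁) = (0.4399·0.0154 − (-0.4677)·0.0462)/0.9076 = 0.031.
Then σ = (x₂ − x₁)/(z₂ − z₁) = (0.0462 − 0.0154)/0.9076 = 0.034.

μ = 0.031, σ = 0.034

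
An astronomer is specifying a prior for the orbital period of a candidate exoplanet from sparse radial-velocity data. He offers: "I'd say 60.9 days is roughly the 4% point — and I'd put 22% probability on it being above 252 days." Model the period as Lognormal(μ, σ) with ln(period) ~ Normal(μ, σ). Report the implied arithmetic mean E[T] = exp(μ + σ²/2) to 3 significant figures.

E[T] ≈ 191 days

If T ~ Lognormal(μ,σ) then ln T ~ Normal(μ,σ), so the p-quantile of ln T is μ + z_p·σ.
ln(60.9) = 4.109 and ln(252) = 5.529; z_{0.04} = -1.751, z_{0.78} = 0.7722.
σ = (5.529 − 4.109)/(0.7722 − (-1.751)) = 0.563.
μ = 4.109 − (-1.751)·0.563 = 5.095.
E[T] = exp(μ + σ²/2) = exp(5.095 + 0.1584) = 191 days.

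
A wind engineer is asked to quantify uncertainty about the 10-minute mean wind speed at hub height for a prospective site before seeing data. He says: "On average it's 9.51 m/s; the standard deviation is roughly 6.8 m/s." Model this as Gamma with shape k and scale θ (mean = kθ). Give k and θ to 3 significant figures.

For Gamma(k, scale θ): mean = kθ, variance = kθ², so CV = 1/√k.
CV = SD/mean = 6.8/9.51 = 0.715, hence k = 1/CV² = 1.96.
Then θ = mean/k = 9.51/1.96 = 4.86.

k ≈ 1.96, θ ≈ 4.86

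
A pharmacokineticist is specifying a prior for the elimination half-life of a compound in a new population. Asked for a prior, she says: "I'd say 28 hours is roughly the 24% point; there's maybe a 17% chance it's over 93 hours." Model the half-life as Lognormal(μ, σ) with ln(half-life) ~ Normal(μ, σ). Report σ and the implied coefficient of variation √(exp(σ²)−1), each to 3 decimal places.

σ ≈ 0.723, CV ≈ 0.829

If T ~ Lognormal(μ,σ) then ln T ~ Normal(μ,σ), so the p-quantile of ln T is μ + z_p·σ.
ln(28) = 3.332 and ln(93) = 4.533; z_{0.24} = -0.7063, z_{0.83} = 0.9542.
σ = (4.533 − 3.332)/(0.9542 − (-0.7063)) = 0.723.
μ = 3.332 − (-0.7063)·0.723 = 3.843.
CV = √(exp(σ²)−1) = √(exp(0.5226)−1) = 0.829.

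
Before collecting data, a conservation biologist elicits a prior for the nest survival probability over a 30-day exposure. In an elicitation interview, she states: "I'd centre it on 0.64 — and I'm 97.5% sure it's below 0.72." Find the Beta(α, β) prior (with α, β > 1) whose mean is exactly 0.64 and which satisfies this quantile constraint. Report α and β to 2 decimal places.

α ≈ 83.20, β ≈ 46.80

With mean 0.64 fixed, write α = 0.64s, β = 0.36s where s = α+β.
Need P(θ < 0.72) = 0.975 under Beta(0.64s, 0.36s). Normal approximation: (q−m)/√(m(1−m)/s) ≈ z_{0.975} = 1.96, so s ≈ 0.64·0.36·(1.96)²/(0.72−0.64)² = 138.3.
At s = 138.3: P(θ<0.72) ≈ 0.978. Adjusting to match 0.975 gives s ≈ 130.01.
So α = 0.64·130.01 ≈ 83.20, β = 0.36·130.01 ≈ 46.80.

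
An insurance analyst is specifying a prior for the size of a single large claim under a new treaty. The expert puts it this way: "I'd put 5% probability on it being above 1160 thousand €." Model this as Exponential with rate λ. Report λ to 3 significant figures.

λ ≈ 0.00258

P(T > 1160.0) = e^(−λ·1160.0) = 0.05, so λ = −ln(0.05)/1160.0 = 0.00258.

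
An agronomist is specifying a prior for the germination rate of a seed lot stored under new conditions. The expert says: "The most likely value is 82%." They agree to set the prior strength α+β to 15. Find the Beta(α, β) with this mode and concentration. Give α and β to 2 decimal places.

For α,β > 1 the Beta mode is (α−1)/(α+β−2). With α+β = 15, the mode is (α−1)/13.
Set (α−1)/13 = 0.82 → α = 1 + 0.82·13 = 11.66.
β = 15 − α = 3.34.

α = 11.66, β = 3.34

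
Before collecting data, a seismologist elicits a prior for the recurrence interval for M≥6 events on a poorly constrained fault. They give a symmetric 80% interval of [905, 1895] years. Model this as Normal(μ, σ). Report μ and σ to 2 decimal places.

μ = 1400.00, σ = 386.25

A symmetric 80% interval runs μ ± z·σ with z = 1.282.
Half-width = 495, so σ = 495/1.282 = 386.25.
μ is the interval midpoint, 1400.00.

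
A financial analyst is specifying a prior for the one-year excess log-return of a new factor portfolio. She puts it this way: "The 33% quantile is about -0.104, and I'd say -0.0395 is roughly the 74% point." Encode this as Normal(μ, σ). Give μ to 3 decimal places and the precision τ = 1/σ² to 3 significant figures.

μ = -0.078, τ = 282

For Normal(μ,σ), the p-quantile is μ + z_p·σ. Here z_{0.33} = -0.4399, z_{0.74} = 0.6433.
So -0.104 = μ − 0.4399σ and -0.0395 = μ + 0.6433σ.
Subtracting: σ = (-0.0395 − -0.104)/(0.6433 − (-0.4399)) = 0.060.
Then μ = -0.104 − (-0.4399)·0.060 = -0.078.
Precision τ = 1/σ² = 1/0.05954² = 282.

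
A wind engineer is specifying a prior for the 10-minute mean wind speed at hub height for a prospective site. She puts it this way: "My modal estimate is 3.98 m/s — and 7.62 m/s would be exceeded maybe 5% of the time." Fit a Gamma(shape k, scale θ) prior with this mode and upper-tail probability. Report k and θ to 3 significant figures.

k ≈ 7.59, θ ≈ 0.604

Gamma(k,θ) with k>1 has mode (k−1)θ, so θ = 3.98/(k−1).
Need P(X < 7.62) = 0.95 with θ tied to k this way. Start at k = 2, θ = 3.98: P(X<7.62) ≈ 0.570.
Too low — raise k to concentrate. Iterating converges to k ≈ 7.59.
Then θ = 3.98/(7.59−1) ≈ 0.604.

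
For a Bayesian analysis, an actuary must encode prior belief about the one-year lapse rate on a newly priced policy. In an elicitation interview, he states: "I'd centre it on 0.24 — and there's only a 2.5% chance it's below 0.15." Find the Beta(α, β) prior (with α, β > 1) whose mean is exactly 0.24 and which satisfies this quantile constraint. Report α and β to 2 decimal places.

With mean 0.24 fixed, write α = 0.24s, β = 0.76s where s = α+β.
Need P(θ < 0.15) = 0.025 under Beta(0.24s, 0.76s). Normal approximation: (q−m)/√(m(1−m)/s) ≈ z_{0.025} = -1.96, so s ≈ 0.24·0.76·(-1.96)²/(0.15−0.24)² = 86.5.
At s = 86.5: P(θ<0.15) ≈ 0.016. Adjusting to match 0.025 gives s ≈ 73.20.
So α = 0.24·73.20 ≈ 17.57, β = 0.76·73.20 ≈ 55.63.

α ≈ 17.57, β ≈ 55.63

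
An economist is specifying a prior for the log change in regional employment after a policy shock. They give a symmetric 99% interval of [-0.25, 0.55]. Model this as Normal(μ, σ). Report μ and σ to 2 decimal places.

A symmetric 99% interval runs μ ± z·σ with z = 2.576.
Half-width = 0.4, so σ = 0.4/2.576 = 0.16.
μ is the interval midpoint, 0.15.

μ = 0.15, σ = 0.16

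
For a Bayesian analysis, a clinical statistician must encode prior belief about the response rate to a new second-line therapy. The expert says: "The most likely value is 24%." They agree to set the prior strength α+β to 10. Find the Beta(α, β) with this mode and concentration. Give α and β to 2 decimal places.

α = 2.92, β = 7.08

For α,β > 1 the Beta mode is (α−1)/(α+β−2). With α+β = 10, the mode is (α−1)/8.
Set (α−1)/8 = 0.24 → α = 1 + 0.24·8 = 2.92.
β = 10 − α = 7.08.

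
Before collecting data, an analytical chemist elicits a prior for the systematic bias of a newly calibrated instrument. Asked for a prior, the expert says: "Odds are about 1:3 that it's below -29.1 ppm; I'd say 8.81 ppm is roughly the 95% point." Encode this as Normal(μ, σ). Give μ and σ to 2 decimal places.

μ = -18.08, σ = 16.35

For Normal(μ,σ), the p-quantile is μ + z_p·σ. Here z_{0.25} = -0.6745, z_{0.95} = 1.645.
So -29.1 = μ − 0.6745σ and 8.81 = μ + 1.645σ.
Subtracting: σ = (8.81 − -29.1)/(1.645 − (-0.6745)) = 16.35.
Then μ = -29.1 − (-0.6745)·16.35 = -18.08.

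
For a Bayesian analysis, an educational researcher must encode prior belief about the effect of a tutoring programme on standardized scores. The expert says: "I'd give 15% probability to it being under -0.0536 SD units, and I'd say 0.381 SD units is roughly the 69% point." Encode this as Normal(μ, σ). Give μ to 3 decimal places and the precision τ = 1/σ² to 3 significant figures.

μ = 0.240, τ = 12.4

For Normal(μ,σ), the p-quantile is μ + z_p·σ. Here z_{0.15} = -1.036, z_{0.69} = 0.4959.
So -0.0536 = μ − 1.036σ and 0.381 = μ + 0.4959σ.
Subtracting: σ = (0.381 − -0.0536)/(0.4959 − (-1.036)) = 0.284.
Then μ = -0.0536 − (-1.036)·0.284 = 0.240.
Precision τ = 1/σ² = 1/0.2836² = 12.4.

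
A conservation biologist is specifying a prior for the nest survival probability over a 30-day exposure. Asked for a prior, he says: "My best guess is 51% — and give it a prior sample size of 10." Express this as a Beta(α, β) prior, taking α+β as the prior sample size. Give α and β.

α = 5.1, β = 4.9

Under the effective-sample-size interpretation, Beta(α, β) has prior mean α/(α+β) and prior sample size α+β.
So α+β = 10 and α/(α+β) = 0.51, giving α = 0.51·10 = 5.1 and β = 10 − 5.1 = 4.9.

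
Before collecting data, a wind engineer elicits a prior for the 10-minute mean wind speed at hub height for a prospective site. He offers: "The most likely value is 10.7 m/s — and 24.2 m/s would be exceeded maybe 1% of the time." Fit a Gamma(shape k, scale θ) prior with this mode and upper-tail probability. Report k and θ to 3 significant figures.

Gamma(k,θ) with k>1 has mode (k−1)θ, so θ = 10.7/(k−1).
Need P(X < 24.2) = 0.99 with θ tied to k this way. Start at k = 2, θ = 10.7: P(X<24.2) ≈ 0.660.
Too low — raise k to concentrate. Iterating converges to k ≈ 8.2.
Then θ = 10.7/(8.2−1) ≈ 1.49.

k ≈ 8.2, θ ≈ 1.49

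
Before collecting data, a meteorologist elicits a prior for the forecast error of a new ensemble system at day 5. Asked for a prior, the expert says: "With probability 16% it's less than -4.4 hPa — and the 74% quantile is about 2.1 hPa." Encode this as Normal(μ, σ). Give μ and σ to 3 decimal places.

μ = -0.453, σ = 3.969

The p-quantile of Normal(μ,σ) is μ + z_p·σ, with z_{0.16} = -0.9945 and z_{0.74} = 0.6433.
Eliminate σ: μ = (z₂·x₁ − z₁·x₂)/(z₂ − z₁) = (0.6433·-4.4 − (-0.9945)·2.1)/1.638 = -0.453.
Then σ = (x₂ − x₁)/(z₂ − z₁) = (2.1 − -4.4)/1.638 = 3.969.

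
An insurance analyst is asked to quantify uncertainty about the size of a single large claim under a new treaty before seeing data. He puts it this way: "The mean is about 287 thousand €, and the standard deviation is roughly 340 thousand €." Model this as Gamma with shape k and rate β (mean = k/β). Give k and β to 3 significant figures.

k ≈ 0.713, β ≈ 0.00248

For Gamma(k, rate β): mean = k/β, variance = k/β², so CV = 1/√k.
CV = SD/mean = 340/287 = 1.185, hence k = 1/CV² = 0.713.
Then β = k/mean = 0.713/287 = 0.00248.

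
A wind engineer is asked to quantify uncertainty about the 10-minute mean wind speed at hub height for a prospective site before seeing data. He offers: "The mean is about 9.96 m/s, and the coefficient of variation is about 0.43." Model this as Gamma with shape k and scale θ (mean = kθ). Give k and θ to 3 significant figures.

k ≈ 5.41, θ ≈ 1.84

For Gamma(k, scale θ): mean = kθ, variance = kθ², so CV = 1/√k.
CV = 0.43, hence k = 1/CV² = 5.41.
Then θ = mean/k = 9.96/5.41 = 1.84.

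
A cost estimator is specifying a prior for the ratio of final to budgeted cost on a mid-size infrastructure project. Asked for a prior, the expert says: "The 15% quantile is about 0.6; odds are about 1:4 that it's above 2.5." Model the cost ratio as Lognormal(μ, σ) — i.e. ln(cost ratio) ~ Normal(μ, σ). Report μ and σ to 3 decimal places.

If T ~ Lognormal(μ,σ) then ln T ~ Normal(μ,σ), so the p-quantile of ln T is μ + z_p·σ.
ln(0.6) = -0.5108 and ln(2.5) = 0.9163; z_{0.15} = -1.036, z_{0.8} = 0.8416.
σ = (0.9163 − -0.5108)/(0.8416 − (-1.036)) = 0.760.
μ = -0.5108 − (-1.036)·0.760 = 0.277.

μ ≈ 0.277, σ ≈ 0.760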